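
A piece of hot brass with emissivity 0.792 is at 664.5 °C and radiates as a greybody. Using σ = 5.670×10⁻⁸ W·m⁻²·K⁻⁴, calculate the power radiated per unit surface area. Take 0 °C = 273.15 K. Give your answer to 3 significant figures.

T = 664.5 °C + 273.15 = 937.65 K.
Stefan–Boltzmann: I = εσT⁴ = 0.792 × 5.670×10⁻⁸ × (937.65)⁴ = 3.47×10⁴ W/m².

I ≈ 3.47×10⁴ W/m²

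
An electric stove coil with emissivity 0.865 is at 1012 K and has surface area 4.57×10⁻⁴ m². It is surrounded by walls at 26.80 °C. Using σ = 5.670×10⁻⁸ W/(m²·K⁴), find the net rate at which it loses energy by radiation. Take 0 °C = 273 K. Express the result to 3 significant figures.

Surroundings: T = 26.80 °C + 273 = 299.80 K.
Area A = 4.57×10⁻⁴ m².
Net radiated power P_net = εσA(T⁴ − T₀⁴) = 0.865×5.670×10⁻⁸×4.57×10⁻⁴×(1012⁴ − 299.80⁴).
T⁴ − T₀⁴ = 1.04887×10¹² − 8.07842×10⁹ = 1.04079×10¹² K⁴, so P_net = 23.3 W.

Net loss ≈ 23.3 W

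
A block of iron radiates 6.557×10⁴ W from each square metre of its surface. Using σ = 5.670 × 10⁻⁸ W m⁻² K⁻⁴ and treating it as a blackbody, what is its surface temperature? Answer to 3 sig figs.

I = σT⁴, so T = (I/σ)^(1/4) = (6.557×10⁴/(5.670×10⁻⁸))^(1/4) = 1.04×10³ K.

T ≈ 1.04×10³ K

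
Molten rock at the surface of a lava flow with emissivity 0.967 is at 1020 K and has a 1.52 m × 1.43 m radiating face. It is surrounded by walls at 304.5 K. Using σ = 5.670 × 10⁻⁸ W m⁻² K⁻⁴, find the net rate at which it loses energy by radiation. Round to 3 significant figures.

Net loss ≈ 1.28×10⁵ W

Area A = 1.52 × 1.43 = 2.1736 m².
Net radiated power P_net = εσA(T⁴ − T₀⁴) = 0.967×5.670×10⁻⁸×2.1736×(1020⁴ − 304.5⁴).
T⁴ − T₀⁴ = 1.08243×10¹² − 8.59704×10⁹ = 1.07383×10¹² K⁴, so P_net = 1.28×10⁵ W.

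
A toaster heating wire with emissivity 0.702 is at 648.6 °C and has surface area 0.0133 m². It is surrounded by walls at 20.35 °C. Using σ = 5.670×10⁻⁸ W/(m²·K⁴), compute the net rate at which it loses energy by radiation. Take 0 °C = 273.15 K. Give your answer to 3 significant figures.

T = 648.6 °C + 273.15 = 921.75 K.
Surroundings: T = 20.35 °C + 273.15 = 293.50 K.
Area A = 0.0133 m².
Net radiated power P_net = εσA(T⁴ − T₀⁴) = 0.702×5.670×10⁻⁸×0.0133×(921.75⁴ − 293.50⁴).
T⁴ − T₀⁴ = 7.21859×10¹¹ − 7.42049×10⁹ = 7.14439×10¹¹ K⁴, so P_net = 378 W.

Net loss ≈ 378 W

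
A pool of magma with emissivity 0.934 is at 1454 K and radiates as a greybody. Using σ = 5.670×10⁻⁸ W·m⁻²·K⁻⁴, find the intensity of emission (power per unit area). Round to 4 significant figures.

I ≈ 2.367×10⁵ W/m²

Stefan–Boltzmann: I = εσT⁴ = 0.934 × 5.670×10⁻⁸ × (1454)⁴ = 2.367×10⁵ W/m².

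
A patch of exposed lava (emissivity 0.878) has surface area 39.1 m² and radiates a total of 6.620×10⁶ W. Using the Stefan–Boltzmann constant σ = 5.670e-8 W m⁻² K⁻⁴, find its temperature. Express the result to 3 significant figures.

Area A = 39.1 m².
P = εσAT⁴ ⇒ T = (P/(εσA))^(1/4) = (6.620×10⁶/(0.878×5.670×10⁻⁸×39.1))^(1/4) = 1.36×10³ K.

T ≈ 1.36×10³ K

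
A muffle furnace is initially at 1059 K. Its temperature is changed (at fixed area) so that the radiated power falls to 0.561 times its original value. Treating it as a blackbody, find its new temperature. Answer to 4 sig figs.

P ∝ T⁴, so T₂/T₁ = (P₂/P₁)^(1/4) = (0.561)^(1/4) = 0.865447.
T₂ = 1059 × 0.865447 = 916.5 K.

T₂ ≈ 916.5 K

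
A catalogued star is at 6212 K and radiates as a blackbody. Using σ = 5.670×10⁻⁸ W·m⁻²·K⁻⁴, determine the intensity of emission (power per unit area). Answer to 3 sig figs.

Stefan–Boltzmann: I = σT⁴ = 5.670×10⁻⁸ × (6212)⁴ = 8.44×10⁷ W/m².

I ≈ 8.44×10⁷ W/m²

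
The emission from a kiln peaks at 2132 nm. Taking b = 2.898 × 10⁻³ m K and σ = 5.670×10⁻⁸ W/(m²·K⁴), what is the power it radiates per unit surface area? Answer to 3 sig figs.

Wien's law: T = b/λ_max = 2.898×10⁻³/2.132×10⁻⁶ = 1359.29 K.
Then I = σT⁴ = 5.670×10⁻⁸×(1359.29)⁴ = 1.94×10⁵ W/m².

I ≈ 1.94×10⁵ W/m²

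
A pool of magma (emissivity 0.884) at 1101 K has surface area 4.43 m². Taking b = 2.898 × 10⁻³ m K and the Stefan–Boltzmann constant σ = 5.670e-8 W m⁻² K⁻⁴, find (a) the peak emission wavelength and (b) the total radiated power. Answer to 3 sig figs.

λ_max ≈ 2.63×10³ nm; P ≈ 3.26×10⁵ W

(a) λ_max = b/T = 2.898×10⁻³/1101 = 2.632×10⁻⁶ m = 2.63×10³ nm.
Area A = 4.43 m².
(b) P = εσAT⁴ = 0.884×5.670×10⁻⁸×4.43×(1101)⁴ = 3.26×10⁵ W.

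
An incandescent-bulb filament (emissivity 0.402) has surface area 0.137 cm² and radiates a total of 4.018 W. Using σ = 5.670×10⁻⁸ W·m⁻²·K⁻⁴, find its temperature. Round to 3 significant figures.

Area A = 0.137 cm² = 1.37×10⁻⁵ m².
P = εσAT⁴ ⇒ T = (P/(εσA))^(1/4) = (4.018/(0.402×5.670×10⁻⁸×1.37×10⁻⁵))^(1/4) = 1.89×10³ K.

T ≈ 1.89×10³ K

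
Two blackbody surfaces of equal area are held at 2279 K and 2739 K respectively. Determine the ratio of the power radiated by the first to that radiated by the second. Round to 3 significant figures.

With equal areas, P₁/P₂ = (T₁/T₂)⁴ = (2279/2739)⁴ = 0.479.

P₁/P₂ ≈ 0.479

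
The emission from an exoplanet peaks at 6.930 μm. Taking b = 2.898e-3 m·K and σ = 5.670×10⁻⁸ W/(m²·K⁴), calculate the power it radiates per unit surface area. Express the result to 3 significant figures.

Wien's law: T = b/λ_max = 2.898×10⁻³/6.930×10⁻⁶ = 418.182 K.
Then I = σT⁴ = 5.670×10⁻⁸×(418.182)⁴ = 1.73×10³ W/m².

I ≈ 1.73×10³ W/m²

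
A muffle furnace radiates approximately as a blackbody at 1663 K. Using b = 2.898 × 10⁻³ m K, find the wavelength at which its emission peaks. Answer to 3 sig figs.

Wien's displacement law: λ_max = b/T = (2.898×10⁻³ m·K)/(1663 K) = 1.743×10⁻⁶ m.
That is 1.74 μm, in the infrared range.

λ_max ≈ 1.74 μm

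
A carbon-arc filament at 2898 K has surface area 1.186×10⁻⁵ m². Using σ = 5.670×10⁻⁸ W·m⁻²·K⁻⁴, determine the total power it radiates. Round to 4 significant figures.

Area A = 1.186×10⁻⁵ m².
P = σAT⁴ = 5.670×10⁻⁸ × 1.186×10⁻⁵ × (2898)⁴ = 47.43 W.

P ≈ 47.43 W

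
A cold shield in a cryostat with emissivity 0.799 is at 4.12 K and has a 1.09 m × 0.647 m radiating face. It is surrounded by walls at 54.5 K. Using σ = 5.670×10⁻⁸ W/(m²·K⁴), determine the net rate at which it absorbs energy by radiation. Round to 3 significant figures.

Area A = 1.09 × 0.647 = 0.70523 m².
Net radiated power P_net = εσA(T⁴ − T₀⁴) = 0.799×5.670×10⁻⁸×0.70523×(4.12⁴ − 54.5⁴).
T⁴ − T₀⁴ = 288.130 − 8.82239×10⁶ = -8.82210×10⁶ K⁴, so P_net = -0.282 W — negative, meaning a net gain of 0.282 W.

Net gain ≈ 0.282 W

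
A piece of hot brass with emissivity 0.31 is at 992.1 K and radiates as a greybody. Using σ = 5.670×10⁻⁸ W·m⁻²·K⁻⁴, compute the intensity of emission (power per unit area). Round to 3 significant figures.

Stefan–Boltzmann: I = εσT⁴ = 0.31 × 5.670×10⁻⁸ × (992.1)⁴ = 1.70×10⁴ W/m².

I ≈ 1.70×10⁴ W/m²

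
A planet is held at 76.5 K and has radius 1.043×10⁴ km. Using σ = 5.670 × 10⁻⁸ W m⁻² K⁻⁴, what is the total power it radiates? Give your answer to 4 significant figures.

Surface area A = 4πR² = 4π(1.043×10⁷ m)² = 1.36703×10¹⁵ m².
P = σAT⁴ = 5.670×10⁻⁸ × 1.36703×10¹⁵ × (76.5)⁴ = 2.655×10¹⁵ W.

P ≈ 2.655×10¹⁵ W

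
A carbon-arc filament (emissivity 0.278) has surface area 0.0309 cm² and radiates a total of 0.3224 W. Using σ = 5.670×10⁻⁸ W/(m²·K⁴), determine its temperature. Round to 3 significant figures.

Area A = 0.0309 cm² = 3.09×10⁻⁶ m².
P = εσAT⁴ ⇒ T = (P/(εσA))^(1/4) = (0.3224/(0.278×5.670×10⁻⁸×3.09×10⁻⁶))^(1/4) = 1.60×10³ K.

T ≈ 1.60×10³ K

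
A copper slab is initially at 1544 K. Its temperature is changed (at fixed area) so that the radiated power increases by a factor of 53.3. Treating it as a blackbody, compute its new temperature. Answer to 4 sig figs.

P ∝ T⁴, so T₂/T₁ = (P₂/P₁)^(1/4) = (53.3)^(1/4) = 2.70198.
T₂ = 1544 × 2.70198 = 4172 K.

T₂ ≈ 4172 K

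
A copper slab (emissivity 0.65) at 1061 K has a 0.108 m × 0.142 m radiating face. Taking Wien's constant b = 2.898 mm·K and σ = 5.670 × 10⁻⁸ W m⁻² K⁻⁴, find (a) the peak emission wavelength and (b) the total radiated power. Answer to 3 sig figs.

λ_max ≈ 2.73 μm; P ≈ 716 W

(a) λ_max = b/T = 2.898×10⁻³/1061 = 2.731×10⁻⁶ m = 2.73 μm.
Area A = 0.108 × 0.142 = 0.015336 m².
(b) P = εσAT⁴ = 0.65×5.670×10⁻⁸×0.015336×(1061)⁴ = 716 W.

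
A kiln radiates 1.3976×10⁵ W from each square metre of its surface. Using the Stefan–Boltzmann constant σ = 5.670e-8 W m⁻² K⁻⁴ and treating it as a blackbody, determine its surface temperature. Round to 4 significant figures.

T ≈ 1253 K

I = σT⁴, so T = (I/σ)^(1/4) = (1.3976×10⁵/(5.670×10⁻⁸))^(1/4) = 1253 K.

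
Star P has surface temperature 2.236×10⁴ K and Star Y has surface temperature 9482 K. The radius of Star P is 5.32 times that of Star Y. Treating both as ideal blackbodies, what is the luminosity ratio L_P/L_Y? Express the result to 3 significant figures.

L ∝ R²T⁴, so L_P/L_Y = (R_P/R_Y)²(T_P/T_Y)⁴ = (5.32)² × (2.236×10⁴/9482)⁴ = 28.3024 × 30.9234 = 875.

L_P/L_Y ≈ 875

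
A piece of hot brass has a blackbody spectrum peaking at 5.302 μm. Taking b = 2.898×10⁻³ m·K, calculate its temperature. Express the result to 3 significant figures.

Wien's law gives T = b/λ_max = (2.898×10⁻³ m·K)/(5.302×10⁻⁶ m) = 547 K.

T ≈ 547 K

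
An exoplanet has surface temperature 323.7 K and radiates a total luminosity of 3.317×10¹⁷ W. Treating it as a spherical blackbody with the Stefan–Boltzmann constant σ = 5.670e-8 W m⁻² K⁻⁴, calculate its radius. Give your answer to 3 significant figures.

L = 4πR²σT⁴ ⇒ R = √(L/(4πσT⁴)).
σT⁴ = 622.521 W/m², so R = √(3.317×10¹⁷/(4π×622.521)) = 6.51×10⁶ m.

R ≈ 6.51×10⁶ m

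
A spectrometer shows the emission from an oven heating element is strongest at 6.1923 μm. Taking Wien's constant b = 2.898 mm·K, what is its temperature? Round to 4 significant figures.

Wien's law gives T = b/λ_max = (2.898×10⁻³ m·K)/(6.1923×10⁻⁶ m) = 468.0 K.

T ≈ 468.0 K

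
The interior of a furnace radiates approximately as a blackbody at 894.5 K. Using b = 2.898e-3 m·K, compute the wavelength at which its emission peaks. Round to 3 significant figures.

λ_max ≈ 3.24 μm

Wien's displacement law: λ_max = b/T = (2.898×10⁻³ m·K)/(894.5 K) = 3.240×10⁻⁶ m.
That is 3.24 μm, in the infrared range.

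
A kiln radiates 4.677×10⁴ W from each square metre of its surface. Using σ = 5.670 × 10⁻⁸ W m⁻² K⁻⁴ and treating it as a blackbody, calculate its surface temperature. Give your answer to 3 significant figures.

I = σT⁴, so T = (I/σ)^(1/4) = (4.677×10⁴/(5.670×10⁻⁸))^(1/4) = 953 K.

T ≈ 953 K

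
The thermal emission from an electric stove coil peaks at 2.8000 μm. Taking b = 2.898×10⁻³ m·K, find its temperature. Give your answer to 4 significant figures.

Wien's law gives T = b/λ_max = (2.898×10⁻³ m·K)/(2.8000×10⁻⁶ m) = 1035 K.

T ≈ 1035 K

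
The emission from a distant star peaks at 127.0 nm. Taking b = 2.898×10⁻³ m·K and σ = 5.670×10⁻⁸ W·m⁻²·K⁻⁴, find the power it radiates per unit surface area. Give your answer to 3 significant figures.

I ≈ 1.54×10¹⁰ W/m²

Wien's law: T = b/λ_max = 2.898×10⁻³/1.270×10⁻⁷ = 22818.9 K.
Then I = σT⁴ = 5.670×10⁻⁸×(22818.9)⁴ = 1.54×10¹⁰ W/m².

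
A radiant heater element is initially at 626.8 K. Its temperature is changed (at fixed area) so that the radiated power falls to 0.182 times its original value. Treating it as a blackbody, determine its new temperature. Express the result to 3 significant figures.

T₂ ≈ 409 K

P ∝ T⁴, so T₂/T₁ = (P₂/P₁)^(1/4) = (0.182)^(1/4) = 0.653157.
T₂ = 626.8 × 0.653157 = 409 K.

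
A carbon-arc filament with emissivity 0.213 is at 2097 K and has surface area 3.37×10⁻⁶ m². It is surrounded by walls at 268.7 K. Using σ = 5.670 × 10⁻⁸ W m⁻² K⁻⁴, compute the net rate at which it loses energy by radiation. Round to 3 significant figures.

Area A = 3.37×10⁻⁶ m².
Net radiated power P_net = εσA(T⁴ − T₀⁴) = 0.213×5.670×10⁻⁸×3.37×10⁻⁶×(2097⁴ − 268.7⁴).
T⁴ − T₀⁴ = 1.93372×10¹³ − 5.21280×10⁹ = 1.93320×10¹³ K⁴, so P_net = 0.787 W.

Net loss ≈ 0.787 W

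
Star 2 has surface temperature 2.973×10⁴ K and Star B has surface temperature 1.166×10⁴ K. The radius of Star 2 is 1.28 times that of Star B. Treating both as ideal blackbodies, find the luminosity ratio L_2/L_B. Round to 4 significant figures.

L_2/L_B ≈ 69.25

L ∝ R²T⁴, so L_2/L_B = (R_2/R_B)²(T_2/T_B)⁴ = (1.28)² × (2.973×10⁴/1.166×10⁴)⁴ = 1.6384 × 42.2654 = 69.25.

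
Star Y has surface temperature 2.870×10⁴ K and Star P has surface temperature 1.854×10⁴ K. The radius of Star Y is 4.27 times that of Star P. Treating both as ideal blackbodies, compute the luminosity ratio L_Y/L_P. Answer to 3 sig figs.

L_Y/L_P ≈ 105

L ∝ R²T⁴, so L_Y/L_P = (R_Y/R_P)²(T_Y/T_P)⁴ = (4.27)² × (2.870×10⁴/1.854×10⁴)⁴ = 18.2329 × 5.74234 = 105.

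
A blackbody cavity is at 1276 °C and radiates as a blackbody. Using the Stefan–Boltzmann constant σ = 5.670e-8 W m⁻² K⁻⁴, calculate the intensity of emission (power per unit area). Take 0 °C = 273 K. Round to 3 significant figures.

T = 1276 °C + 273 = 1549 K.
Stefan–Boltzmann: I = σT⁴ = 5.670×10⁻⁸ × (1549)⁴ = 3.26×10⁵ W/m².

I ≈ 3.26×10⁵ W/m²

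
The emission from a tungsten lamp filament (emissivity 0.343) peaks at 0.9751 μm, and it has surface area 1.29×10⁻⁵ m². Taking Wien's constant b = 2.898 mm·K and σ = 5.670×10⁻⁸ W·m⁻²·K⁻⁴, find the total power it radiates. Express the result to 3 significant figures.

Wien's law: T = b/λ_max = 2.898×10⁻³/9.751×10⁻⁷ = 2972.00 K.
Area A = 1.29×10⁻⁵ m².
Then P = εσAT⁴ = 0.343×5.670×10⁻⁸×1.29×10⁻⁵×(2972.00)⁴ = 19.6 W.

P ≈ 19.6 W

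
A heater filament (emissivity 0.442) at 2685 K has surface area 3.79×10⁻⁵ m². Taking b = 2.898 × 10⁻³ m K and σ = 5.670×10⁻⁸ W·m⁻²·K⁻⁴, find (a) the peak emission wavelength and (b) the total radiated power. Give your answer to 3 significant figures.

λ_max ≈ 1.08×10³ nm; P ≈ 49.4 W

(a) λ_max = b/T = 2.898×10⁻³/2685 = 1.079×10⁻⁶ m = 1.08×10³ nm.
Area A = 3.79×10⁻⁵ m².
(b) P = εσAT⁴ = 0.442×5.670×10⁻⁸×3.79×10⁻⁵×(2685)⁴ = 49.4 W.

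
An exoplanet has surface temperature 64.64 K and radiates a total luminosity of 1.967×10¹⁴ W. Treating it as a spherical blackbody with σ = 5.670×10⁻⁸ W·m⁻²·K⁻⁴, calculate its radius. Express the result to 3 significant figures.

R ≈ 3.98×10⁶ m

L = 4πR²σT⁴ ⇒ R = √(L/(4πσT⁴)).
σT⁴ = 0.989893 W/m², so R = √(1.967×10¹⁴/(4π×0.989893)) = 3.98×10⁶ m.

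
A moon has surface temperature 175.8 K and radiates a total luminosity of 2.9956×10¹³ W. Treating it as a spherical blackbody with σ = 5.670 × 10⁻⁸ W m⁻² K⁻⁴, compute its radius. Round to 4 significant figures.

R ≈ 2.098×10⁵ m

L = 4πR²σT⁴ ⇒ R = √(L/(4πσT⁴)).
σT⁴ = 54.1575 W/m², so R = √(2.9956×10¹³/(4π×54.1575)) = 2.098×10⁵ m.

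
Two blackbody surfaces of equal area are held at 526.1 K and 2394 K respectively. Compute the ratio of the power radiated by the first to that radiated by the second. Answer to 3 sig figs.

P₁/P₂ ≈ 2.33×10⁻³

With equal areas, P₁/P₂ = (T₁/T₂)⁴ = (526.1/2394)⁴ = 2.33×10⁻³.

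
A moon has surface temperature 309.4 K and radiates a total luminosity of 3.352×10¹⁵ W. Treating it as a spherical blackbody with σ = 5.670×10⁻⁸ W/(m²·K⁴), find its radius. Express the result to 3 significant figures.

L = 4πR²σT⁴ ⇒ R = √(L/(4πσT⁴)).
σT⁴ = 519.594 W/m², so R = √(3.352×10¹⁵/(4π×519.594)) = 7.16×10⁵ m.

R ≈ 7.16×10⁵ m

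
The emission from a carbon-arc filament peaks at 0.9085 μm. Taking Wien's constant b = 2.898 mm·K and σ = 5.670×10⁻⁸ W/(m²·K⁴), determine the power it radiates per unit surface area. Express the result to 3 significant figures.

I ≈ 5.87×10⁶ W/m²

Wien's law: T = b/λ_max = 2.898×10⁻³/9.085×10⁻⁷ = 3189.87 K.
Then I = σT⁴ = 5.670×10⁻⁸×(3189.87)⁴ = 5.87×10⁶ W/m².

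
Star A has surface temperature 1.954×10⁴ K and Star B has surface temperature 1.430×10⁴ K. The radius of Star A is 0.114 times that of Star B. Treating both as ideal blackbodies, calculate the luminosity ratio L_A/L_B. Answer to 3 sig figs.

L ∝ R²T⁴, so L_A/L_B = (R_A/R_B)²(T_A/T_B)⁴ = (0.114)² × (1.954×10⁴/1.430×10⁴)⁴ = 0.012996 × 3.48621 = 0.0453.

L_A/L_B ≈ 0.0453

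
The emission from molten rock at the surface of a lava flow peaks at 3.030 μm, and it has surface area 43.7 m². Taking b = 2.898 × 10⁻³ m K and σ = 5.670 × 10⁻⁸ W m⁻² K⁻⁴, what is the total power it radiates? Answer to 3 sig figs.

P ≈ 2.07×10⁶ W

Wien's law: T = b/λ_max = 2.898×10⁻³/3.030×10⁻⁶ = 956.436 K.
Area A = 43.7 m².
Then P = σAT⁴ = 5.670×10⁻⁸×43.7×(956.436)⁴ = 2.07×10⁶ W.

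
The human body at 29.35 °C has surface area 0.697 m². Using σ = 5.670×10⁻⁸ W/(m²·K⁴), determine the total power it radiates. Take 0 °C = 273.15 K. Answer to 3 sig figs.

T = 29.35 °C + 273.15 = 302.50 K.
Area A = 0.697 m².
P = σAT⁴ = 5.670×10⁻⁸ × 0.697 × (302.50)⁴ = 331 W.

P ≈ 331 W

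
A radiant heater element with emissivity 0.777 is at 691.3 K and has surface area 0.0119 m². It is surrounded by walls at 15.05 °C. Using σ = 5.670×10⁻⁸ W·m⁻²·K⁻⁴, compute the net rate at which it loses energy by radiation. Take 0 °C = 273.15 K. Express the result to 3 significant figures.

Surroundings: T = 15.05 °C + 273.15 = 288.20 K.
Area A = 0.0119 m².
Net radiated power P_net = εσA(T⁴ − T₀⁴) = 0.777×5.670×10⁻⁸×0.0119×(691.3⁴ − 288.20⁴).
T⁴ − T₀⁴ = 2.28384×10¹¹ − 6.89884×10⁹ = 2.21485×10¹¹ K⁴, so P_net = 116 W.

Net loss ≈ 116 W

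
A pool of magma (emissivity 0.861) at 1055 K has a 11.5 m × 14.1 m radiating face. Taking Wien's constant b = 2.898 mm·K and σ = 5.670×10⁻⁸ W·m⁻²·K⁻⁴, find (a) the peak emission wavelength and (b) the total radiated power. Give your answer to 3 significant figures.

λ_max ≈ 2.75×10³ nm; P ≈ 9.81×10⁶ W

(a) λ_max = b/T = 2.898×10⁻³/1055 = 2.747×10⁻⁶ m = 2.75×10³ nm.
Area A = 11.5 × 14.1 = 162.15 m².
(b) P = εσAT⁴ = 0.861×5.670×10⁻⁸×162.15×(1055)⁴ = 9.81×10⁶ W.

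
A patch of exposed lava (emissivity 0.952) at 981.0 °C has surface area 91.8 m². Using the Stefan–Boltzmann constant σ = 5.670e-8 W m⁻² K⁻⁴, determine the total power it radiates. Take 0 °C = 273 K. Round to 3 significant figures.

T = 981.0 °C + 273 = 1254.0 K.
Area A = 91.8 m².
P = εσAT⁴ = 0.952 × 5.670×10⁻⁸ × 91.8 × (1254.0)⁴ = 1.23×10⁷ W.

P ≈ 1.23×10⁷ W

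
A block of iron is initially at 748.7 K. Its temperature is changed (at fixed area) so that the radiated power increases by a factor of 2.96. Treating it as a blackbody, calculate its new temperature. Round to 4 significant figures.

T₂ ≈ 982.0 K

P ∝ T⁴, so T₂/T₁ = (P₂/P₁)^(1/4) = (2.96)^(1/4) = 1.31166.
T₂ = 748.7 × 1.31166 = 982.0 K.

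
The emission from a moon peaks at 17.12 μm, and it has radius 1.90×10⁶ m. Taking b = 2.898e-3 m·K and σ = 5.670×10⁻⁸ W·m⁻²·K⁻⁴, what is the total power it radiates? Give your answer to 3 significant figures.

P ≈ 2.11×10¹⁵ W

Wien's law: T = b/λ_max = 2.898×10⁻³/1.712×10⁻⁵ = 169.276 K.
Surface area A = 4πR² = 4π(1.90×10⁶ m)² = 4.53646×10¹³ m².
Then P = σAT⁴ = 5.670×10⁻⁸×4.53646×10¹³×(169.276)⁴ = 2.11×10¹⁵ W.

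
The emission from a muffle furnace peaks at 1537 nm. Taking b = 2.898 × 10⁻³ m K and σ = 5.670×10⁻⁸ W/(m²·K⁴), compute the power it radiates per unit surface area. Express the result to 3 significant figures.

Wien's law: T = b/λ_max = 2.898×10⁻³/1.537×10⁻⁶ = 1885.49 K.
Then I = σT⁴ = 5.670×10⁻⁸×(1885.49)⁴ = 7.17×10⁵ W/m².

I ≈ 7.17×10⁵ W/m²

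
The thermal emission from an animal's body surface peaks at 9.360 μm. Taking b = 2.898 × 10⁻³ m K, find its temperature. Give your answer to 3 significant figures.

T ≈ 310 K

Wien's law gives T = b/λ_max = (2.898×10⁻³ m·K)/(9.360×10⁻⁶ m) = 310 K.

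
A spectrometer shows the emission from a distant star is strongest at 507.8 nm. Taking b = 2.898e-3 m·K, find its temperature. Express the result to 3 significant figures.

T ≈ 5.71×10³ K

Wien's law gives T = b/λ_max = (2.898×10⁻³ m·K)/(5.078×10⁻⁷ m) = 5.71×10³ K.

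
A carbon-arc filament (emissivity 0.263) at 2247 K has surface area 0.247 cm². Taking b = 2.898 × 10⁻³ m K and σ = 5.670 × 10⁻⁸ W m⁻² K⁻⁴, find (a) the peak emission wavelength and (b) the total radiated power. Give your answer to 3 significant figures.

λ_max ≈ 1.29×10³ nm; P ≈ 9.39 W

(a) λ_max = b/T = 2.898×10⁻³/2247 = 1.290×10⁻⁶ m = 1.29×10³ nm.
Area A = 0.247 cm² = 2.47×10⁻⁵ m².
(b) P = εσAT⁴ = 0.263×5.670×10⁻⁸×2.47×10⁻⁵×(2247)⁴ = 9.39 W.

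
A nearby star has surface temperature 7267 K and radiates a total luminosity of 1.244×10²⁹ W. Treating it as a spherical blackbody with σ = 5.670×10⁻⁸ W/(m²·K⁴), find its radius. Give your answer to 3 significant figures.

R ≈ 7.91×10⁹ m

L = 4πR²σT⁴ ⇒ R = √(L/(4πσT⁴)).
σT⁴ = 1.58126×10⁸ W/m², so R = √(1.244×10²⁹/(4π×1.58126×10⁸)) = 7.91×10⁹ m.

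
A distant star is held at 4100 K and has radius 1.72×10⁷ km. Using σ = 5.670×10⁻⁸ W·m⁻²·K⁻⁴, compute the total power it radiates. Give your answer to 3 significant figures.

P ≈ 5.96×10²⁸ W

Surface area A = 4πR² = 4π(1.72×10¹⁰ m)² = 3.71764×10²¹ m².
P = σAT⁴ = 5.670×10⁻⁸ × 3.71764×10²¹ × (4100)⁴ = 5.96×10²⁸ W.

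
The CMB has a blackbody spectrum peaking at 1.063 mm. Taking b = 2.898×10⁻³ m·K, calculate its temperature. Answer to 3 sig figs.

T ≈ 2.73 K

Wien's law gives T = b/λ_max = (2.898×10⁻³ m·K)/(1.063×10⁻³ m) = 2.73 K.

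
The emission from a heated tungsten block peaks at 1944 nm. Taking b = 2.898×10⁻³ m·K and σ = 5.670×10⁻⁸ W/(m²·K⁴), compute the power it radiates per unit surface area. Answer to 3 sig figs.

I ≈ 2.80×10⁵ W/m²

Wien's law: T = b/λ_max = 2.898×10⁻³/1.944×10⁻⁶ = 1490.74 K.
Then I = σT⁴ = 5.670×10⁻⁸×(1490.74)⁴ = 2.80×10⁵ W/m².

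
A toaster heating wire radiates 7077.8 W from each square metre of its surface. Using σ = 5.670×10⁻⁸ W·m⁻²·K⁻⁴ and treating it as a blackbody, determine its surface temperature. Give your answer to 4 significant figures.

T ≈ 594.4 K

I = σT⁴, so T = (I/σ)^(1/4) = (7077.8/(5.670×10⁻⁸))^(1/4) = 594.4 K.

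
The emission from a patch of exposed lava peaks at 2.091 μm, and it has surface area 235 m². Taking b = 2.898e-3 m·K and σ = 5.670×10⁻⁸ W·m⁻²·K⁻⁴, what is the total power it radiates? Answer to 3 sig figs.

P ≈ 4.92×10⁷ W

Wien's law: T = b/λ_max = 2.898×10⁻³/2.091×10⁻⁶ = 1385.94 K.
Area A = 235 m².
Then P = σAT⁴ = 5.670×10⁻⁸×235×(1385.94)⁴ = 4.92×10⁷ W.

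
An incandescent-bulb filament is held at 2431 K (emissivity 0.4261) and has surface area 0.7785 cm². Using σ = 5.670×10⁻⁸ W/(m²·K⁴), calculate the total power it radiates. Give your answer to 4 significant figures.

Area A = 0.7785 cm² = 7.785×10⁻⁵ m².
P = εσAT⁴ = 0.4261 × 5.670×10⁻⁸ × 7.785×10⁻⁵ × (2431)⁴ = 65.69 W.

P ≈ 65.69 W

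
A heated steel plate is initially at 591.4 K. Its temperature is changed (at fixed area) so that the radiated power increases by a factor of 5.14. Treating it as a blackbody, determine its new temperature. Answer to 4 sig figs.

P ∝ T⁴, so T₂/T₁ = (P₂/P₁)^(1/4) = (5.14)^(1/4) = 1.50571.
T₂ = 591.4 × 1.50571 = 890.5 K.

T₂ ≈ 890.5 K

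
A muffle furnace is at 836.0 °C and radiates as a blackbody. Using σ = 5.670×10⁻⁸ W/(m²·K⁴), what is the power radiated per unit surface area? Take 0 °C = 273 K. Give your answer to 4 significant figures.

T = 836.0 °C + 273 = 1109.0 K.
Stefan–Boltzmann: I = σT⁴ = 5.670×10⁻⁸ × (1109.0)⁴ = 8.576×10⁴ W/m².

I ≈ 8.576×10⁴ W/m²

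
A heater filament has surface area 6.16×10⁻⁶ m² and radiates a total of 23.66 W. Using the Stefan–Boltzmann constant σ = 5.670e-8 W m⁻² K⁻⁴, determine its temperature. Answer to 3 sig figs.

T ≈ 2.87×10³ K

Area A = 6.16×10⁻⁶ m².
P = σAT⁴ ⇒ T = (P/(σA))^(1/4) = (23.66/(5.670×10⁻⁸×6.16×10⁻⁶))^(1/4) = 2.87×10³ K.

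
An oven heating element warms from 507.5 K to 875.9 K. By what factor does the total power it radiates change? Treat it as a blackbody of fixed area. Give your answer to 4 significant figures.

P₂/P₁ ≈ 8.873

P ∝ T⁴, so P₂/P₁ = (T₂/T₁)⁴ = (875.9/507.5)⁴ = (1.72591)⁴ = 8.873.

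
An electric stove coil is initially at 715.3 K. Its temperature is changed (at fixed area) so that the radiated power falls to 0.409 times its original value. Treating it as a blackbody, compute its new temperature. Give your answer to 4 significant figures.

P ∝ T⁴, so T₂/T₁ = (P₂/P₁)^(1/4) = (0.409)^(1/4) = 0.799707.
T₂ = 715.3 × 0.799707 = 572.0 K.

T₂ ≈ 572.0 K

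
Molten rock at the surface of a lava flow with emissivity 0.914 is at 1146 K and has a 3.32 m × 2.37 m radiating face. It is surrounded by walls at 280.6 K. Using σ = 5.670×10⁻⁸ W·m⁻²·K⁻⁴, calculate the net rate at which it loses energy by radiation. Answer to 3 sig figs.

Net loss ≈ 7.01×10⁵ W

Area A = 3.32 × 2.37 = 7.8684 m².
Net radiated power P_net = εσA(T⁴ − T₀⁴) = 0.914×5.670×10⁻⁸×7.8684×(1146⁴ − 280.6⁴).
T⁴ − T₀⁴ = 1.72480×10¹² − 6.19941×10⁹ = 1.71860×10¹² K⁴, so P_net = 7.01×10⁵ W.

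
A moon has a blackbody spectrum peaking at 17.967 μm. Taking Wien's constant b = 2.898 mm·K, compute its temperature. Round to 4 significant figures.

Wien's law gives T = b/λ_max = (2.898×10⁻³ m·K)/(1.7967×10⁻⁵ m) = 161.3 K.

T ≈ 161.3 K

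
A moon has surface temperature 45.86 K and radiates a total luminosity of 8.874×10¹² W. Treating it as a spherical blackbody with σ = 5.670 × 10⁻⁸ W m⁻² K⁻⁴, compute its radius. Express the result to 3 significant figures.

L = 4πR²σT⁴ ⇒ R = √(L/(4πσT⁴)).
σT⁴ = 0.250795 W/m², so R = √(8.874×10¹²/(4π×0.250795)) = 1.68×10⁶ m.

R ≈ 1.68×10⁶ m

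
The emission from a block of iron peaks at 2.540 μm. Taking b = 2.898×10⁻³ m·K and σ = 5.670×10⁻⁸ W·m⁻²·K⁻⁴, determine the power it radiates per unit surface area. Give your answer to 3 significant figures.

Wien's law: T = b/λ_max = 2.898×10⁻³/2.540×10⁻⁶ = 1140.94 K.
Then I = σT⁴ = 5.670×10⁻⁸×(1140.94)⁴ = 9.61×10⁴ W/m².

I ≈ 9.61×10⁴ W/m²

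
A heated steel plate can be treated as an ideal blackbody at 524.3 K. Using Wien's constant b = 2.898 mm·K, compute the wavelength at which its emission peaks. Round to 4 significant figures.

λ_max ≈ 5.527 μm

Wien's displacement law: λ_max = b/T = (2.898×10⁻³ m·K)/(524.3 K) = 5.5274×10⁻⁶ m.
That is 5.527 μm, in the infrared range.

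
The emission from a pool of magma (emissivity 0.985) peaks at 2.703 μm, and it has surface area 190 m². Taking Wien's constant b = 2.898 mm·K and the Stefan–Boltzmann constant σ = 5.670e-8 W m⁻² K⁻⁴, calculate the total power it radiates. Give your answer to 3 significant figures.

P ≈ 1.40×10⁷ W

Wien's law: T = b/λ_max = 2.898×10⁻³/2.703×10⁻⁶ = 1072.14 K.
Area A = 190 m².
Then P = εσAT⁴ = 0.985×5.670×10⁻⁸×190×(1072.14)⁴ = 1.40×10⁷ W.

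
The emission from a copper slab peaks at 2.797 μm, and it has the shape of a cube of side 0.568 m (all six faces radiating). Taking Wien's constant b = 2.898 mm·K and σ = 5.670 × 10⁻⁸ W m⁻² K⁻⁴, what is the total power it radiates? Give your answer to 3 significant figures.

Wien's law: T = b/λ_max = 2.898×10⁻³/2.797×10⁻⁶ = 1036.11 K.
Area A = 6s² = 6×(0.568 m)² = 1.93574 m².
Then P = σAT⁴ = 5.670×10⁻⁸×1.93574×(1036.11)⁴ = 1.26×10⁵ W.

P ≈ 1.26×10⁵ W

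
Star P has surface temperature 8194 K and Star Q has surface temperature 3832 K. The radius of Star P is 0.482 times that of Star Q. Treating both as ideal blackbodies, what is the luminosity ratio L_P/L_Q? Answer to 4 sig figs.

L ∝ R²T⁴, so L_P/L_Q = (R_P/R_Q)²(T_P/T_Q)⁴ = (0.482)² × (8194/3832)⁴ = 0.232324 × 20.9065 = 4.857.

L_P/L_Q ≈ 4.857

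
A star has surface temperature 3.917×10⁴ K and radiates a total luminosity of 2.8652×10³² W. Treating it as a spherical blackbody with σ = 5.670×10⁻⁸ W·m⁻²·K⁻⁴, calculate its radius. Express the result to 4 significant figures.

R ≈ 1.307×10¹⁰ m

L = 4πR²σT⁴ ⇒ R = √(L/(4πσT⁴)).
σT⁴ = 1.33474×10¹¹ W/m², so R = √(2.8652×10³²/(4π×1.33474×10¹¹)) = 1.307×10¹⁰ m.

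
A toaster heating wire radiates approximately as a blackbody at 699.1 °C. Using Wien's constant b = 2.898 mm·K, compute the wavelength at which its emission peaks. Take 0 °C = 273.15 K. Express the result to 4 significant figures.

λ_max ≈ 2.981 μm

T = 699.1 °C + 273.15 = 972.25 K.
Wien's displacement law: λ_max = b/T = (2.898×10⁻³ m·K)/(972.25 K) = 2.9807×10⁻⁶ m.
That is 2.981 μm, in the infrared range.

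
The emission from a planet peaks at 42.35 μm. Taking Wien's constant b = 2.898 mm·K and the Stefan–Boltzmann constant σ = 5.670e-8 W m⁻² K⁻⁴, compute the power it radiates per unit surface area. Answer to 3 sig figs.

I ≈ 1.24 W/m²

Wien's law: T = b/λ_max = 2.898×10⁻³/4.235×10⁻⁵ = 68.4298 K.
Then I = σT⁴ = 5.670×10⁻⁸×(68.4298)⁴ = 1.24 W/m².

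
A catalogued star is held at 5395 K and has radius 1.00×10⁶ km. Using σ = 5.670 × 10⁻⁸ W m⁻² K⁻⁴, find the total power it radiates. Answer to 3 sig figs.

Surface area A = 4πR² = 4π(1.00×10⁹ m)² = 1.25664×10¹⁹ m².
P = σAT⁴ = 5.670×10⁻⁸ × 1.25664×10¹⁹ × (5395)⁴ = 6.04×10²⁶ W.

P ≈ 6.04×10²⁶ W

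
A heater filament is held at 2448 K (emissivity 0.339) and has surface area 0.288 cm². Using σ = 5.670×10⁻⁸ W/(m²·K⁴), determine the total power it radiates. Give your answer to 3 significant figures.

P ≈ 19.9 W

Area A = 0.288 cm² = 2.88×10⁻⁵ m².
P = εσAT⁴ = 0.339 × 5.670×10⁻⁸ × 2.88×10⁻⁵ × (2448)⁴ = 19.9 W.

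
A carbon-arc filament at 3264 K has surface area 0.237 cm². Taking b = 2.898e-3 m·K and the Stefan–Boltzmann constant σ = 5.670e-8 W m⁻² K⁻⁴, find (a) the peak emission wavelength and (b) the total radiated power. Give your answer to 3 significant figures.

λ_max ≈ 888 nm; P ≈ 153 W

(a) λ_max = b/T = 2.898×10⁻³/3264 = 8.879×10⁻⁷ m = 888 nm.
Area A = 0.237 cm² = 2.37×10⁻⁵ m².
(b) P = σAT⁴ = 5.670×10⁻⁸×2.37×10⁻⁵×(3264)⁴ = 153 W.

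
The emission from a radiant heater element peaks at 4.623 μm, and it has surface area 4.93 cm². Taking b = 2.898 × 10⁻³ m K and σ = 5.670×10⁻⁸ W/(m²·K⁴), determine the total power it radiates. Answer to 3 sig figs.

Wien's law: T = b/λ_max = 2.898×10⁻³/4.623×10⁻⁶ = 626.866 K.
Area A = 4.93 cm² = 4.93×10⁻⁴ m².
Then P = σAT⁴ = 5.670×10⁻⁸×4.93×10⁻⁴×(626.866)⁴ = 4.32 W.

P ≈ 4.32 W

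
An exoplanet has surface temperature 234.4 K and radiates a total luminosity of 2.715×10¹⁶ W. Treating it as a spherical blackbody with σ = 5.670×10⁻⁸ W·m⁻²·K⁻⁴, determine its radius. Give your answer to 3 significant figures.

R ≈ 3.55×10⁶ m

L = 4πR²σT⁴ ⇒ R = √(L/(4πσT⁴)).
σT⁴ = 171.164 W/m², so R = √(2.715×10¹⁶/(4π×171.164)) = 3.55×10⁶ m.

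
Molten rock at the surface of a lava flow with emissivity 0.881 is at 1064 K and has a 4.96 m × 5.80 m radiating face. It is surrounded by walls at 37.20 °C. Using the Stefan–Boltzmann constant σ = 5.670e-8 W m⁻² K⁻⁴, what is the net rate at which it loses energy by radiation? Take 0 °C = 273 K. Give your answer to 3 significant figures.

Surroundings: T = 37.20 °C + 273 = 310.20 K.
Area A = 4.96 × 5.80 = 28.768 m².
Net radiated power P_net = εσA(T⁴ − T₀⁴) = 0.881×5.670×10⁻⁸×28.768×(1064⁴ − 310.20⁴).
T⁴ − T₀⁴ = 1.28164×10¹² − 9.25907×10⁹ = 1.27238×10¹² K⁴, so P_net = 1.83×10⁶ W.

Net loss ≈ 1.83×10⁶ W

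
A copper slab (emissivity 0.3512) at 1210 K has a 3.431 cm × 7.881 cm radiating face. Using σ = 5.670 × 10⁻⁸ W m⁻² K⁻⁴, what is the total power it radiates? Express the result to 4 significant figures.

Area A = 0.03431 × 0.07881 = 2.70397×10⁻³ m².
P = εσAT⁴ = 0.3512 × 5.670×10⁻⁸ × 2.70397×10⁻³ × (1210)⁴ = 115.4 W.

P ≈ 115.4 W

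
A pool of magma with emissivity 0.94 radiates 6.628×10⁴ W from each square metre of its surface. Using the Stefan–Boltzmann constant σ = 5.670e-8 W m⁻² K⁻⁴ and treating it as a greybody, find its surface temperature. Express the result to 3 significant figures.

I = εσT⁴, so T = (I/εσ)^(1/4) = (6.628×10⁴/(0.94×5.670×10⁻⁸))^(1/4) = 1.06×10³ K.

T ≈ 1.06×10³ K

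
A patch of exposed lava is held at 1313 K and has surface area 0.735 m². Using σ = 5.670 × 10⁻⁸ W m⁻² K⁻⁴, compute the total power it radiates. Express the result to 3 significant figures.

Area A = 0.735 m².
P = σAT⁴ = 5.670×10⁻⁸ × 0.735 × (1313)⁴ = 1.24×10⁵ W.

P ≈ 1.24×10⁵ W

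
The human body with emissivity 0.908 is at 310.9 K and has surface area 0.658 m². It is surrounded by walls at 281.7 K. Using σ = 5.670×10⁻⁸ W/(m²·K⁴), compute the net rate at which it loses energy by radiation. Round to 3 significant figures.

Net loss ≈ 103 W

Area A = 0.658 m².
Net radiated power P_net = εσA(T⁴ − T₀⁴) = 0.908×5.670×10⁻⁸×0.658×(310.9⁴ − 281.7⁴).
T⁴ − T₀⁴ = 9.34293×10⁹ − 6.29720×10⁹ = 3.04573×10⁹ K⁴, so P_net = 103 W.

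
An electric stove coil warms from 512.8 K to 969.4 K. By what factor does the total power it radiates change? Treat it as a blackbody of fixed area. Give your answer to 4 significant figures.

P₂/P₁ ≈ 12.77

P ∝ T⁴, so P₂/P₁ = (T₂/T₁)⁴ = (969.4/512.8)⁴ = (1.89041)⁴ = 12.77.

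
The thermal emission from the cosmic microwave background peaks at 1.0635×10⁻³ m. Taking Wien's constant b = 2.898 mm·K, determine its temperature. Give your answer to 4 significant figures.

Wien's law gives T = b/λ_max = (2.898×10⁻³ m·K)/(1.0635×10⁻³ m) = 2.725 K.

T ≈ 2.725 K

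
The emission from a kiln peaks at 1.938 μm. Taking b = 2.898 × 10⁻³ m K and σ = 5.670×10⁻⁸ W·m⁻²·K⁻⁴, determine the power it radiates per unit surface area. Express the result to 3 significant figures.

I ≈ 2.84×10⁵ W/m²

Wien's law: T = b/λ_max = 2.898×10⁻³/1.938×10⁻⁶ = 1495.36 K.
Then I = σT⁴ = 5.670×10⁻⁸×(1495.36)⁴ = 2.84×10⁵ W/m².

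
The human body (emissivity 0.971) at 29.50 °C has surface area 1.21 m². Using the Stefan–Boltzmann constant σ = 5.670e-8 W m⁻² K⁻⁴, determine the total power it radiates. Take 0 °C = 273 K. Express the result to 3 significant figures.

T = 29.50 °C + 273 = 302.50 K.
Area A = 1.21 m².
P = εσAT⁴ = 0.971 × 5.670×10⁻⁸ × 1.21 × (302.50)⁴ = 558 W.

P ≈ 558 W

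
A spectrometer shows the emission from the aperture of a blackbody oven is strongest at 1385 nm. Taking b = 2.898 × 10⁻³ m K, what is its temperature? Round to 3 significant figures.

Wien's law gives T = b/λ_max = (2.898×10⁻³ m·K)/(1.385×10⁻⁶ m) = 2.09×10³ K.

T ≈ 2.09×10³ K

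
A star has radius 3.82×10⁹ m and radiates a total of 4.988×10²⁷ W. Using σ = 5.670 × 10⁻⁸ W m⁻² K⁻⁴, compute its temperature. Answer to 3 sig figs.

T ≈ 4.68×10³ K

Surface area A = 4πR² = 4π(3.82×10⁹ m)² = 1.83374×10²⁰ m².
P = σAT⁴ ⇒ T = (P/(σA))^(1/4) = (4.988×10²⁷/(5.670×10⁻⁸×1.83374×10²⁰))^(1/4) = 4.68×10³ K.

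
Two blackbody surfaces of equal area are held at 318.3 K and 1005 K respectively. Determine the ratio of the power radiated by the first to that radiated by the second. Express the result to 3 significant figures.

P₁/P₂ ≈ 0.0101

With equal areas, P₁/P₂ = (T₁/T₂)⁴ = (318.3/1005)⁴ = 0.0101.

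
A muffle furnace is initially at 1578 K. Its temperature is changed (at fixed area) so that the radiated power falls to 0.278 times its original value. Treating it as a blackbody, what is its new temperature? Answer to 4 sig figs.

P ∝ T⁴, so T₂/T₁ = (P₂/P₁)^(1/4) = (0.278)^(1/4) = 0.726125.
T₂ = 1578 × 0.726125 = 1146 K.

T₂ ≈ 1146 K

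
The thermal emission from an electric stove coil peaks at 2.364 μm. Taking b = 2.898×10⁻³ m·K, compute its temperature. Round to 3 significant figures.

T ≈ 1.23×10³ K

Wien's law gives T = b/λ_max = (2.898×10⁻³ m·K)/(2.364×10⁻⁶ m) = 1.23×10³ K.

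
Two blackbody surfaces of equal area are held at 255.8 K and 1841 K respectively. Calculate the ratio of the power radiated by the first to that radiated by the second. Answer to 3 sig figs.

P₁/P₂ ≈ 3.73×10⁻⁴

With equal areas, P₁/P₂ = (T₁/T₂)⁴ = (255.8/1841)⁴ = 3.73×10⁻⁴.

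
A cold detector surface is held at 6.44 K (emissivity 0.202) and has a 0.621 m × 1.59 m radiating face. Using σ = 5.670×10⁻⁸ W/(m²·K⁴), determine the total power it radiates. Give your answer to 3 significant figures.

Area A = 0.621 × 1.59 = 0.98739 m².
P = εσAT⁴ = 0.202 × 5.670×10⁻⁸ × 0.98739 × (6.44)⁴ = 1.95×10⁻⁵ W.

P ≈ 1.95×10⁻⁵ W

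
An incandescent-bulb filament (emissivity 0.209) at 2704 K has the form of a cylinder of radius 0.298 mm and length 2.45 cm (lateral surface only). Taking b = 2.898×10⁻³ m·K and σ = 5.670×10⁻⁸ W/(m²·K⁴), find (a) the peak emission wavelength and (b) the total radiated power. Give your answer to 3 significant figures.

λ_max ≈ 1.07 μm; P ≈ 29.1 W

(a) λ_max = b/T = 2.898×10⁻³/2704 = 1.072×10⁻⁶ m = 1.07 μm.
Lateral area A = 2πrL = 2π×2.98×10⁻⁴×0.0245 = 4.58735×10⁻⁵ m².
(b) P = εσAT⁴ = 0.209×5.670×10⁻⁸×4.58735×10⁻⁵×(2704)⁴ = 29.1 W.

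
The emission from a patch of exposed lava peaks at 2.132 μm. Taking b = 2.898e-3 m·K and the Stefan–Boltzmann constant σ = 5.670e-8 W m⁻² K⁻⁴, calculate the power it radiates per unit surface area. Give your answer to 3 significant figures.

Wien's law: T = b/λ_max = 2.898×10⁻³/2.132×10⁻⁶ = 1359.29 K.
Then I = σT⁴ = 5.670×10⁻⁸×(1359.29)⁴ = 1.94×10⁵ W/m².

I ≈ 1.94×10⁵ W/m²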